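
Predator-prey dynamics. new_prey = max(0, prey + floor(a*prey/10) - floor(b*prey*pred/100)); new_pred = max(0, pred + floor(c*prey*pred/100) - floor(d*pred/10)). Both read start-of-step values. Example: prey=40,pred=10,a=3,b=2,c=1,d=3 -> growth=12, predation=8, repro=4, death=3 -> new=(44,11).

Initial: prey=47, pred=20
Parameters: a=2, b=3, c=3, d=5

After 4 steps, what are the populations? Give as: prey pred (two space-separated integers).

Answer: 0 14

Derivation:
Step 1: prey: 47+9-28=28; pred: 20+28-10=38
Step 2: prey: 28+5-31=2; pred: 38+31-19=50
Step 3: prey: 2+0-3=0; pred: 50+3-25=28
Step 4: prey: 0+0-0=0; pred: 28+0-14=14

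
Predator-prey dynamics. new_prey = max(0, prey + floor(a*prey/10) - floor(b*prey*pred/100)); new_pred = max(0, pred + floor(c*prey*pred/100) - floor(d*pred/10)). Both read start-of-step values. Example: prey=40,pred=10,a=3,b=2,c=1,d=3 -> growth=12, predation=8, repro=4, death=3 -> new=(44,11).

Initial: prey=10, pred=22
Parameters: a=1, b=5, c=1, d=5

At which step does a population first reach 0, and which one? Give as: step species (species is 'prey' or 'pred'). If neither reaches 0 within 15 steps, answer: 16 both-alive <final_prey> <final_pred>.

Step 1: prey: 10+1-11=0; pred: 22+2-11=13
First extinction: prey at step 1

Answer: 1 prey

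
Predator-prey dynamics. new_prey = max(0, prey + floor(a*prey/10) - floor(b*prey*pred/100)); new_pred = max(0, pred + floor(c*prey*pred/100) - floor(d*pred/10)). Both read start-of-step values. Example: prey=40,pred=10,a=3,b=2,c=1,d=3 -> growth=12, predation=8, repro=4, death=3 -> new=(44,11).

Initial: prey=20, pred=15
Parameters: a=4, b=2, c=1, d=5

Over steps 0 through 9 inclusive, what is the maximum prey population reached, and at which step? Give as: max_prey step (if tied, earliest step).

Answer: 165 9

Derivation:
Step 1: prey: 20+8-6=22; pred: 15+3-7=11
Step 2: prey: 22+8-4=26; pred: 11+2-5=8
Step 3: prey: 26+10-4=32; pred: 8+2-4=6
Step 4: prey: 32+12-3=41; pred: 6+1-3=4
Step 5: prey: 41+16-3=54; pred: 4+1-2=3
Step 6: prey: 54+21-3=72; pred: 3+1-1=3
Step 7: prey: 72+28-4=96; pred: 3+2-1=4
Step 8: prey: 96+38-7=127; pred: 4+3-2=5
Step 9: prey: 127+50-12=165; pred: 5+6-2=9
Max prey = 165 at step 9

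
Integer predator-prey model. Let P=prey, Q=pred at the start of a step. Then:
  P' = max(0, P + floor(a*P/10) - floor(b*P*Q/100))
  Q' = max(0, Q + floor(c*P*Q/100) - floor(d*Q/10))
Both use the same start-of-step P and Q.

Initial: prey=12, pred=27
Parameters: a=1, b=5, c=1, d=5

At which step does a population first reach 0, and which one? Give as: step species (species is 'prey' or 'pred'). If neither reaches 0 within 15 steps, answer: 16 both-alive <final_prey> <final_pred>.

Answer: 1 prey

Derivation:
Step 1: prey: 12+1-16=0; pred: 27+3-13=17
First extinction: prey at step 1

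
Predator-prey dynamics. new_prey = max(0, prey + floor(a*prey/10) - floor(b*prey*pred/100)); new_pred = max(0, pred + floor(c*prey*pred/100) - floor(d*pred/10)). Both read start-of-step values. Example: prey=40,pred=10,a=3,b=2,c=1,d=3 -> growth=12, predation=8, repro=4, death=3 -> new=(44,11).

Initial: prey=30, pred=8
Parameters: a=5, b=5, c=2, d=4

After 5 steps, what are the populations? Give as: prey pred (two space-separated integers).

Answer: 16 20

Derivation:
Step 1: prey: 30+15-12=33; pred: 8+4-3=9
Step 2: prey: 33+16-14=35; pred: 9+5-3=11
Step 3: prey: 35+17-19=33; pred: 11+7-4=14
Step 4: prey: 33+16-23=26; pred: 14+9-5=18
Step 5: prey: 26+13-23=16; pred: 18+9-7=20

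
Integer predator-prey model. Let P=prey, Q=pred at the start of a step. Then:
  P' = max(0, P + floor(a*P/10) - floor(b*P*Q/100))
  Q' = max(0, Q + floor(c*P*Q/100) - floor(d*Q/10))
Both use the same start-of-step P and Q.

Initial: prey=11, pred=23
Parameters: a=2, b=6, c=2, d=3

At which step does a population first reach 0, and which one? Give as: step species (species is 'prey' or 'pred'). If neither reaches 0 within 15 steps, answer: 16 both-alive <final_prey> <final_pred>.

Step 1: prey: 11+2-15=0; pred: 23+5-6=22
First extinction: prey at step 1

Answer: 1 prey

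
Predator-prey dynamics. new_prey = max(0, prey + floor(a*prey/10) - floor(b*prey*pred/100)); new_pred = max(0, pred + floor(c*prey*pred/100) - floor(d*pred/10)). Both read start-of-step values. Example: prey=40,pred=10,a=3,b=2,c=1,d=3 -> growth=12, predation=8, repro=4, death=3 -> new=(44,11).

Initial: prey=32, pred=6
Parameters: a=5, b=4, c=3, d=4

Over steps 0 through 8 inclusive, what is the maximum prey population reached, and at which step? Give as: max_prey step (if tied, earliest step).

Step 1: prey: 32+16-7=41; pred: 6+5-2=9
Step 2: prey: 41+20-14=47; pred: 9+11-3=17
Step 3: prey: 47+23-31=39; pred: 17+23-6=34
Step 4: prey: 39+19-53=5; pred: 34+39-13=60
Step 5: prey: 5+2-12=0; pred: 60+9-24=45
Step 6: prey: 0+0-0=0; pred: 45+0-18=27
Step 7: prey: 0+0-0=0; pred: 27+0-10=17
Step 8: prey: 0+0-0=0; pred: 17+0-6=11
Max prey = 47 at step 2

Answer: 47 2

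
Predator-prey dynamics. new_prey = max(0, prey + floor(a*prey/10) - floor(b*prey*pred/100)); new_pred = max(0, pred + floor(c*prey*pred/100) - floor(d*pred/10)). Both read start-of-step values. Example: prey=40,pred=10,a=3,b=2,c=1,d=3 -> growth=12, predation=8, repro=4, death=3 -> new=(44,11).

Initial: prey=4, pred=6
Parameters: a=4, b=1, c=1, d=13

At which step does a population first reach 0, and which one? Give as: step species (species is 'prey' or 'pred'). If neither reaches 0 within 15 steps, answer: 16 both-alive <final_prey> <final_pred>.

Step 1: prey: 4+1-0=5; pred: 6+0-7=0
First extinction: pred at step 1

Answer: 1 pred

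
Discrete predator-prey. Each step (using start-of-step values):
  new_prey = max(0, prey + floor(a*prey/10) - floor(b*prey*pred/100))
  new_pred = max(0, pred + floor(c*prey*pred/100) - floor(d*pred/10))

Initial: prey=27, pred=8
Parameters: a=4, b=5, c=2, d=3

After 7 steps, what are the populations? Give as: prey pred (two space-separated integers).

Answer: 5 10

Derivation:
Step 1: prey: 27+10-10=27; pred: 8+4-2=10
Step 2: prey: 27+10-13=24; pred: 10+5-3=12
Step 3: prey: 24+9-14=19; pred: 12+5-3=14
Step 4: prey: 19+7-13=13; pred: 14+5-4=15
Step 5: prey: 13+5-9=9; pred: 15+3-4=14
Step 6: prey: 9+3-6=6; pred: 14+2-4=12
Step 7: prey: 6+2-3=5; pred: 12+1-3=10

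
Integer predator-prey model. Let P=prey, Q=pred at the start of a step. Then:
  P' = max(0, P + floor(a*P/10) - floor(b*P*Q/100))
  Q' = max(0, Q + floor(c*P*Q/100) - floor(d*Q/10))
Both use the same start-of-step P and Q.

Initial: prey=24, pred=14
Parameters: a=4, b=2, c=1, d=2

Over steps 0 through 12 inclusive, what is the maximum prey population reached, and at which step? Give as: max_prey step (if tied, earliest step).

Step 1: prey: 24+9-6=27; pred: 14+3-2=15
Step 2: prey: 27+10-8=29; pred: 15+4-3=16
Step 3: prey: 29+11-9=31; pred: 16+4-3=17
Step 4: prey: 31+12-10=33; pred: 17+5-3=19
Step 5: prey: 33+13-12=34; pred: 19+6-3=22
Step 6: prey: 34+13-14=33; pred: 22+7-4=25
Step 7: prey: 33+13-16=30; pred: 25+8-5=28
Step 8: prey: 30+12-16=26; pred: 28+8-5=31
Step 9: prey: 26+10-16=20; pred: 31+8-6=33
Step 10: prey: 20+8-13=15; pred: 33+6-6=33
Step 11: prey: 15+6-9=12; pred: 33+4-6=31
Step 12: prey: 12+4-7=9; pred: 31+3-6=28
Max prey = 34 at step 5

Answer: 34 5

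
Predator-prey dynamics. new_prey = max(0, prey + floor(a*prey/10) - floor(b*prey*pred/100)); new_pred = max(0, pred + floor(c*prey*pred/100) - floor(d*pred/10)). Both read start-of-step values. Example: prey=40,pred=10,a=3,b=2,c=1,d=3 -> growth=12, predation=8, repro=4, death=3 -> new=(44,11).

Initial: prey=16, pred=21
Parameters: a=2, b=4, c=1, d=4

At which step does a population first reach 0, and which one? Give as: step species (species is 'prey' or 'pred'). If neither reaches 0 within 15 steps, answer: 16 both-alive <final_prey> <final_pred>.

Answer: 16 both-alive 3 2

Derivation:
Step 1: prey: 16+3-13=6; pred: 21+3-8=16
Step 2: prey: 6+1-3=4; pred: 16+0-6=10
Step 3: prey: 4+0-1=3; pred: 10+0-4=6
Step 4: prey: 3+0-0=3; pred: 6+0-2=4
Step 5: prey: 3+0-0=3; pred: 4+0-1=3
Step 6: prey: 3+0-0=3; pred: 3+0-1=2
Step 7: prey: 3+0-0=3; pred: 2+0-0=2
Steps 8-15: state stable at prey=3, pred=2 (no change)
No extinction within 15 steps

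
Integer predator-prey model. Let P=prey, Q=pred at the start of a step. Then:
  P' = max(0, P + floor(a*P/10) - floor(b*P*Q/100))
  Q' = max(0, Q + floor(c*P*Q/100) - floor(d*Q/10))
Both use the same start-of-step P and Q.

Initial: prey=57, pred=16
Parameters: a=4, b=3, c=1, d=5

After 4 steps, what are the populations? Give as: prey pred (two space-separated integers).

Answer: 38 14

Derivation:
Step 1: prey: 57+22-27=52; pred: 16+9-8=17
Step 2: prey: 52+20-26=46; pred: 17+8-8=17
Step 3: prey: 46+18-23=41; pred: 17+7-8=16
Step 4: prey: 41+16-19=38; pred: 16+6-8=14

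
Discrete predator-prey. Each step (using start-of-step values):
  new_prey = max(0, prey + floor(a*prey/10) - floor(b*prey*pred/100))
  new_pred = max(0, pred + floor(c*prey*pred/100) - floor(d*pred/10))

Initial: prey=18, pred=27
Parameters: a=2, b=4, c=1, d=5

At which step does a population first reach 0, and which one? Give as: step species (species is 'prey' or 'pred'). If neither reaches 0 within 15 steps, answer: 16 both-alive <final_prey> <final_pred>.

Answer: 16 both-alive 1 1

Derivation:
Step 1: prey: 18+3-19=2; pred: 27+4-13=18
Step 2: prey: 2+0-1=1; pred: 18+0-9=9
Step 3: prey: 1+0-0=1; pred: 9+0-4=5
Step 4: prey: 1+0-0=1; pred: 5+0-2=3
Step 5: prey: 1+0-0=1; pred: 3+0-1=2
Step 6: prey: 1+0-0=1; pred: 2+0-1=1
Step 7: prey: 1+0-0=1; pred: 1+0-0=1
Steps 8-15: state stable at prey=1, pred=1 (no change)
No extinction within 15 steps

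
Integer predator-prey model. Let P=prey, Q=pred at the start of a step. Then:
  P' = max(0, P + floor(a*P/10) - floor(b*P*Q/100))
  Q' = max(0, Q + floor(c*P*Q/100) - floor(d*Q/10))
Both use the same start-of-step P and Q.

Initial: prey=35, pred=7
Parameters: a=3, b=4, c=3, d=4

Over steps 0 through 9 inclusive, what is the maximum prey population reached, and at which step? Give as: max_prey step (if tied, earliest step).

Step 1: prey: 35+10-9=36; pred: 7+7-2=12
Step 2: prey: 36+10-17=29; pred: 12+12-4=20
Step 3: prey: 29+8-23=14; pred: 20+17-8=29
Step 4: prey: 14+4-16=2; pred: 29+12-11=30
Step 5: prey: 2+0-2=0; pred: 30+1-12=19
Step 6: prey: 0+0-0=0; pred: 19+0-7=12
Step 7: prey: 0+0-0=0; pred: 12+0-4=8
Step 8: prey: 0+0-0=0; pred: 8+0-3=5
Step 9: prey: 0+0-0=0; pred: 5+0-2=3
Max prey = 36 at step 1

Answer: 36 1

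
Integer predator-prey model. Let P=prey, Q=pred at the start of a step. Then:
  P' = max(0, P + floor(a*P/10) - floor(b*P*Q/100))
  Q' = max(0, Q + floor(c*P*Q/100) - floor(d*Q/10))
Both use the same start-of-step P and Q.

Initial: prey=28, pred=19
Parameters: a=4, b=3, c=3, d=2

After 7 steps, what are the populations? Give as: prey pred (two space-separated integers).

Step 1: prey: 28+11-15=24; pred: 19+15-3=31
Step 2: prey: 24+9-22=11; pred: 31+22-6=47
Step 3: prey: 11+4-15=0; pred: 47+15-9=53
Step 4: prey: 0+0-0=0; pred: 53+0-10=43
Step 5: prey: 0+0-0=0; pred: 43+0-8=35
Step 6: prey: 0+0-0=0; pred: 35+0-7=28
Step 7: prey: 0+0-0=0; pred: 28+0-5=23

Answer: 0 23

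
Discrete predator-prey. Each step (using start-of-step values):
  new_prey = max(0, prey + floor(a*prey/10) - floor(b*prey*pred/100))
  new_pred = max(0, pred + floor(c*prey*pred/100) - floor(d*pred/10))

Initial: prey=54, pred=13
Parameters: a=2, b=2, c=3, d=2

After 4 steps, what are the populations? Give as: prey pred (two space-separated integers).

Answer: 0 98

Derivation:
Step 1: prey: 54+10-14=50; pred: 13+21-2=32
Step 2: prey: 50+10-32=28; pred: 32+48-6=74
Step 3: prey: 28+5-41=0; pred: 74+62-14=122
Step 4: prey: 0+0-0=0; pred: 122+0-24=98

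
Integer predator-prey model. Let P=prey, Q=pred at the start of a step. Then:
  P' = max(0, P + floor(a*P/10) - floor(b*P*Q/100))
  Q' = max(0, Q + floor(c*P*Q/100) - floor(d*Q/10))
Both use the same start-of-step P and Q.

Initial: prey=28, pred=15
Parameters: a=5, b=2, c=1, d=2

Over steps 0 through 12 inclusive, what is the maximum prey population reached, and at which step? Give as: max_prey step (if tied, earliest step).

Answer: 50 4

Derivation:
Step 1: prey: 28+14-8=34; pred: 15+4-3=16
Step 2: prey: 34+17-10=41; pred: 16+5-3=18
Step 3: prey: 41+20-14=47; pred: 18+7-3=22
Step 4: prey: 47+23-20=50; pred: 22+10-4=28
Step 5: prey: 50+25-28=47; pred: 28+14-5=37
Step 6: prey: 47+23-34=36; pred: 37+17-7=47
Step 7: prey: 36+18-33=21; pred: 47+16-9=54
Step 8: prey: 21+10-22=9; pred: 54+11-10=55
Step 9: prey: 9+4-9=4; pred: 55+4-11=48
Step 10: prey: 4+2-3=3; pred: 48+1-9=40
Step 11: prey: 3+1-2=2; pred: 40+1-8=33
Step 12: prey: 2+1-1=2; pred: 33+0-6=27
Max prey = 50 at step 4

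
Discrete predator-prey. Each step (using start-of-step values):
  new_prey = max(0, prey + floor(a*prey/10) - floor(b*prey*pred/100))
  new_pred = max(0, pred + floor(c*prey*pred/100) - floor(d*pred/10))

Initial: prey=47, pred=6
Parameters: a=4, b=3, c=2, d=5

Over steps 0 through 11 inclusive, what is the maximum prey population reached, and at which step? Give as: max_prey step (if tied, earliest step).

Answer: 67 3

Derivation:
Step 1: prey: 47+18-8=57; pred: 6+5-3=8
Step 2: prey: 57+22-13=66; pred: 8+9-4=13
Step 3: prey: 66+26-25=67; pred: 13+17-6=24
Step 4: prey: 67+26-48=45; pred: 24+32-12=44
Step 5: prey: 45+18-59=4; pred: 44+39-22=61
Step 6: prey: 4+1-7=0; pred: 61+4-30=35
Step 7: prey: 0+0-0=0; pred: 35+0-17=18
Step 8: prey: 0+0-0=0; pred: 18+0-9=9
Step 9: prey: 0+0-0=0; pred: 9+0-4=5
Step 10: prey: 0+0-0=0; pred: 5+0-2=3
Step 11: prey: 0+0-0=0; pred: 3+0-1=2
Max prey = 67 at step 3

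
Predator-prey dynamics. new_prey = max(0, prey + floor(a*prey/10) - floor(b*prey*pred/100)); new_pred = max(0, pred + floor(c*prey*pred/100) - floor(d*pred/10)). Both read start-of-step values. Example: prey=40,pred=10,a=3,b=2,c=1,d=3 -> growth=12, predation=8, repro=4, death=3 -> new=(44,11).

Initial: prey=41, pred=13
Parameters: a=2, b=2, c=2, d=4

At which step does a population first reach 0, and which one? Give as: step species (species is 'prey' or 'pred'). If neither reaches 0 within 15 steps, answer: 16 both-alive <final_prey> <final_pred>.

Answer: 16 both-alive 3 2

Derivation:
Step 1: prey: 41+8-10=39; pred: 13+10-5=18
Step 2: prey: 39+7-14=32; pred: 18+14-7=25
Step 3: prey: 32+6-16=22; pred: 25+16-10=31
Step 4: prey: 22+4-13=13; pred: 31+13-12=32
Step 5: prey: 13+2-8=7; pred: 32+8-12=28
Step 6: prey: 7+1-3=5; pred: 28+3-11=20
Step 7: prey: 5+1-2=4; pred: 20+2-8=14
Step 8: prey: 4+0-1=3; pred: 14+1-5=10
Step 9: prey: 3+0-0=3; pred: 10+0-4=6
Step 10: prey: 3+0-0=3; pred: 6+0-2=4
Step 11: prey: 3+0-0=3; pred: 4+0-1=3
Step 12: prey: 3+0-0=3; pred: 3+0-1=2
Step 13: prey: 3+0-0=3; pred: 2+0-0=2
Steps 14-15: state stable at prey=3, pred=2 (no change)
No extinction within 15 steps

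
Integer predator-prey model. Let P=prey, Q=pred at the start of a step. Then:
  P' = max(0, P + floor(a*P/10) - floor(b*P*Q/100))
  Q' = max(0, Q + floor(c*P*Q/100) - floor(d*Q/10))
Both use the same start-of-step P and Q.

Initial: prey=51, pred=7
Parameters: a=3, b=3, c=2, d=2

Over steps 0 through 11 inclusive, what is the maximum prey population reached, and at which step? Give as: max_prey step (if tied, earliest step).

Answer: 56 1

Derivation:
Step 1: prey: 51+15-10=56; pred: 7+7-1=13
Step 2: prey: 56+16-21=51; pred: 13+14-2=25
Step 3: prey: 51+15-38=28; pred: 25+25-5=45
Step 4: prey: 28+8-37=0; pred: 45+25-9=61
Step 5: prey: 0+0-0=0; pred: 61+0-12=49
Step 6: prey: 0+0-0=0; pred: 49+0-9=40
Step 7: prey: 0+0-0=0; pred: 40+0-8=32
Step 8: prey: 0+0-0=0; pred: 32+0-6=26
Step 9: prey: 0+0-0=0; pred: 26+0-5=21
Step 10: prey: 0+0-0=0; pred: 21+0-4=17
Step 11: prey: 0+0-0=0; pred: 17+0-3=14
Max prey = 56 at step 1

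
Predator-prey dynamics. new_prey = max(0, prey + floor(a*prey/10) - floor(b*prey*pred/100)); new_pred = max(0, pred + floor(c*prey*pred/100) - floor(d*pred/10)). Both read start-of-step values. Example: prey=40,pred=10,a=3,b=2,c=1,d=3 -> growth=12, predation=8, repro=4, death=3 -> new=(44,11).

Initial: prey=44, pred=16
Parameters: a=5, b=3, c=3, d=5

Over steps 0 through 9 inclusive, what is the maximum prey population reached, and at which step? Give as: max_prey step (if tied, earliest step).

Step 1: prey: 44+22-21=45; pred: 16+21-8=29
Step 2: prey: 45+22-39=28; pred: 29+39-14=54
Step 3: prey: 28+14-45=0; pred: 54+45-27=72
Step 4: prey: 0+0-0=0; pred: 72+0-36=36
Step 5: prey: 0+0-0=0; pred: 36+0-18=18
Step 6: prey: 0+0-0=0; pred: 18+0-9=9
Step 7: prey: 0+0-0=0; pred: 9+0-4=5
Step 8: prey: 0+0-0=0; pred: 5+0-2=3
Step 9: prey: 0+0-0=0; pred: 3+0-1=2
Max prey = 45 at step 1

Answer: 45 1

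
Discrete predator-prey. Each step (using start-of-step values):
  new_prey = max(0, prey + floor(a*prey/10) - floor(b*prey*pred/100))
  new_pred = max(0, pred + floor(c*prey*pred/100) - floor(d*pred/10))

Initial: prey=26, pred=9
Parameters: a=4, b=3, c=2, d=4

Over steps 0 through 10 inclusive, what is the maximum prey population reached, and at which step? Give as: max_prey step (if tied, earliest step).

Answer: 34 3

Derivation:
Step 1: prey: 26+10-7=29; pred: 9+4-3=10
Step 2: prey: 29+11-8=32; pred: 10+5-4=11
Step 3: prey: 32+12-10=34; pred: 11+7-4=14
Step 4: prey: 34+13-14=33; pred: 14+9-5=18
Step 5: prey: 33+13-17=29; pred: 18+11-7=22
Step 6: prey: 29+11-19=21; pred: 22+12-8=26
Step 7: prey: 21+8-16=13; pred: 26+10-10=26
Step 8: prey: 13+5-10=8; pred: 26+6-10=22
Step 9: prey: 8+3-5=6; pred: 22+3-8=17
Step 10: prey: 6+2-3=5; pred: 17+2-6=13
Max prey = 34 at step 3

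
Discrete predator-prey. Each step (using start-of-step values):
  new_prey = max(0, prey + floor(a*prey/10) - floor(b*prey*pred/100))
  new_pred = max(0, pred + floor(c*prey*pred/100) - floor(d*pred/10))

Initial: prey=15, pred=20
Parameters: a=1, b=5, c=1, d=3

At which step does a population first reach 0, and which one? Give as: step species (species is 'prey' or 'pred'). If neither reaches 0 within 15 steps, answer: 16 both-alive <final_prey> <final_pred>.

Step 1: prey: 15+1-15=1; pred: 20+3-6=17
Step 2: prey: 1+0-0=1; pred: 17+0-5=12
Step 3: prey: 1+0-0=1; pred: 12+0-3=9
Step 4: prey: 1+0-0=1; pred: 9+0-2=7
Step 5: prey: 1+0-0=1; pred: 7+0-2=5
Step 6: prey: 1+0-0=1; pred: 5+0-1=4
Step 7: prey: 1+0-0=1; pred: 4+0-1=3
Step 8: prey: 1+0-0=1; pred: 3+0-0=3
Steps 9-15: state stable at prey=1, pred=3 (no change)
No extinction within 15 steps

Answer: 16 both-alive 1 3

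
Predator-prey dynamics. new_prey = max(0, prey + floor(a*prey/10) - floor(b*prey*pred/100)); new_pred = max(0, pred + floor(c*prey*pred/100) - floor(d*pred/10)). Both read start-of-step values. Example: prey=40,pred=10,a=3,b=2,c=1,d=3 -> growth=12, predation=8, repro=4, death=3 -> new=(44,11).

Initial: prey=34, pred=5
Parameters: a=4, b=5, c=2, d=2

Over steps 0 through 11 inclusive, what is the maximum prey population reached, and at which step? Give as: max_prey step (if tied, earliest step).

Answer: 41 2

Derivation:
Step 1: prey: 34+13-8=39; pred: 5+3-1=7
Step 2: prey: 39+15-13=41; pred: 7+5-1=11
Step 3: prey: 41+16-22=35; pred: 11+9-2=18
Step 4: prey: 35+14-31=18; pred: 18+12-3=27
Step 5: prey: 18+7-24=1; pred: 27+9-5=31
Step 6: prey: 1+0-1=0; pred: 31+0-6=25
Step 7: prey: 0+0-0=0; pred: 25+0-5=20
Step 8: prey: 0+0-0=0; pred: 20+0-4=16
Step 9: prey: 0+0-0=0; pred: 16+0-3=13
Step 10: prey: 0+0-0=0; pred: 13+0-2=11
Step 11: prey: 0+0-0=0; pred: 11+0-2=9
Max prey = 41 at step 2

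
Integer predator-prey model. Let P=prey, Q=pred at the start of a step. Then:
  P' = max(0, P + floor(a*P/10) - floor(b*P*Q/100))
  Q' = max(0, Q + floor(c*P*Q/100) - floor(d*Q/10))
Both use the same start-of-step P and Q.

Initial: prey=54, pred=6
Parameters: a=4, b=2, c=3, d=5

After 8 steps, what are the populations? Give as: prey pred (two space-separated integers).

Step 1: prey: 54+21-6=69; pred: 6+9-3=12
Step 2: prey: 69+27-16=80; pred: 12+24-6=30
Step 3: prey: 80+32-48=64; pred: 30+72-15=87
Step 4: prey: 64+25-111=0; pred: 87+167-43=211
Step 5: prey: 0+0-0=0; pred: 211+0-105=106
Step 6: prey: 0+0-0=0; pred: 106+0-53=53
Step 7: prey: 0+0-0=0; pred: 53+0-26=27
Step 8: prey: 0+0-0=0; pred: 27+0-13=14

Answer: 0 14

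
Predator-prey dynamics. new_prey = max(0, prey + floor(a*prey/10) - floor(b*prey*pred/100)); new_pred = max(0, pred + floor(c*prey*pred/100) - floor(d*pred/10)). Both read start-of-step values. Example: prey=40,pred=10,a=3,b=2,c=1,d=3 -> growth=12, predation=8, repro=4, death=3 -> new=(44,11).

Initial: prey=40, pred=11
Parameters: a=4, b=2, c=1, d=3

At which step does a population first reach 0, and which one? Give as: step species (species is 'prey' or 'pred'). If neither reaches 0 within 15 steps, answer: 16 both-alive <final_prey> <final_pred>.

Answer: 16 both-alive 7 7

Derivation:
Step 1: prey: 40+16-8=48; pred: 11+4-3=12
Step 2: prey: 48+19-11=56; pred: 12+5-3=14
Step 3: prey: 56+22-15=63; pred: 14+7-4=17
Step 4: prey: 63+25-21=67; pred: 17+10-5=22
Step 5: prey: 67+26-29=64; pred: 22+14-6=30
Step 6: prey: 64+25-38=51; pred: 30+19-9=40
Step 7: prey: 51+20-40=31; pred: 40+20-12=48
Step 8: prey: 31+12-29=14; pred: 48+14-14=48
Step 9: prey: 14+5-13=6; pred: 48+6-14=40
Step 10: prey: 6+2-4=4; pred: 40+2-12=30
Step 11: prey: 4+1-2=3; pred: 30+1-9=22
Step 12: prey: 3+1-1=3; pred: 22+0-6=16
Step 13: prey: 3+1-0=4; pred: 16+0-4=12
Step 14: prey: 4+1-0=5; pred: 12+0-3=9
Step 15: prey: 5+2-0=7; pred: 9+0-2=7
No extinction within 15 steps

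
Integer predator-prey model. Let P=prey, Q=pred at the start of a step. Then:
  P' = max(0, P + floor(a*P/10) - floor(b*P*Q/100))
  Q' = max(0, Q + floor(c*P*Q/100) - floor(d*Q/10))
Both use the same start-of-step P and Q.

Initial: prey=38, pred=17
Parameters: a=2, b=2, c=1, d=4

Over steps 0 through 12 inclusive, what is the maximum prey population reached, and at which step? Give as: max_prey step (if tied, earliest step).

Step 1: prey: 38+7-12=33; pred: 17+6-6=17
Step 2: prey: 33+6-11=28; pred: 17+5-6=16
Step 3: prey: 28+5-8=25; pred: 16+4-6=14
Step 4: prey: 25+5-7=23; pred: 14+3-5=12
Step 5: prey: 23+4-5=22; pred: 12+2-4=10
Step 6: prey: 22+4-4=22; pred: 10+2-4=8
Step 7: prey: 22+4-3=23; pred: 8+1-3=6
Step 8: prey: 23+4-2=25; pred: 6+1-2=5
Step 9: prey: 25+5-2=28; pred: 5+1-2=4
Step 10: prey: 28+5-2=31; pred: 4+1-1=4
Step 11: prey: 31+6-2=35; pred: 4+1-1=4
Step 12: prey: 35+7-2=40; pred: 4+1-1=4
Max prey = 40 at step 12

Answer: 40 12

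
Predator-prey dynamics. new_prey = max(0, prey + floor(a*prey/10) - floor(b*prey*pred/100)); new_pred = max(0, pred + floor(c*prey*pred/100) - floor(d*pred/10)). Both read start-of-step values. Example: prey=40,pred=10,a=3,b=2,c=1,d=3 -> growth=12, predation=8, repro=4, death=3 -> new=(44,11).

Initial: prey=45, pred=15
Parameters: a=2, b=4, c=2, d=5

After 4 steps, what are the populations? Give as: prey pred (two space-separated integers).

Answer: 2 9

Derivation:
Step 1: prey: 45+9-27=27; pred: 15+13-7=21
Step 2: prey: 27+5-22=10; pred: 21+11-10=22
Step 3: prey: 10+2-8=4; pred: 22+4-11=15
Step 4: prey: 4+0-2=2; pred: 15+1-7=9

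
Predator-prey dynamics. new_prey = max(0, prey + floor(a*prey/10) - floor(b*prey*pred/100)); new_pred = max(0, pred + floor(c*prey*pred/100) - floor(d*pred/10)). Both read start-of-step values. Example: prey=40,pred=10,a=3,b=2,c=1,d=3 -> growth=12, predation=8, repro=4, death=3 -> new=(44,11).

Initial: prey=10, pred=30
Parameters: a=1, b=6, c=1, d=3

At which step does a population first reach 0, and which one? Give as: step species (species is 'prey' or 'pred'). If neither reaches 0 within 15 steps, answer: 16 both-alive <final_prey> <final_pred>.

Answer: 1 prey

Derivation:
Step 1: prey: 10+1-18=0; pred: 30+3-9=24
First extinction: prey at step 1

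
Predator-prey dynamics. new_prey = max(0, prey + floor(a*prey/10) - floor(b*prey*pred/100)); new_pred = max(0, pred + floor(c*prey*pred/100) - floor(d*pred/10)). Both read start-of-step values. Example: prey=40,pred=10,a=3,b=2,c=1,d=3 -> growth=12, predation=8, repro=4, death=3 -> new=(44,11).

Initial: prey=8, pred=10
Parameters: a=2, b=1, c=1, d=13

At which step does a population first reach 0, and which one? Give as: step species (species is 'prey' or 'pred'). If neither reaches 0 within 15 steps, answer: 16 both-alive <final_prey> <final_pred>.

Answer: 1 pred

Derivation:
Step 1: prey: 8+1-0=9; pred: 10+0-13=0
First extinction: pred at step 1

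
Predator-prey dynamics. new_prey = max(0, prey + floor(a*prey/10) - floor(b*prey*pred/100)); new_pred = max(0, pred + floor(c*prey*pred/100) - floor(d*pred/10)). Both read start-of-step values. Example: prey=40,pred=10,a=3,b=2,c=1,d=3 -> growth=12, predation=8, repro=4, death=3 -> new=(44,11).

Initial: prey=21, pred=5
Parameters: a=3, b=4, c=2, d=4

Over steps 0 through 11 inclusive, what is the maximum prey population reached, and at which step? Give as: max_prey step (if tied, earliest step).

Step 1: prey: 21+6-4=23; pred: 5+2-2=5
Step 2: prey: 23+6-4=25; pred: 5+2-2=5
Step 3: prey: 25+7-5=27; pred: 5+2-2=5
Step 4: prey: 27+8-5=30; pred: 5+2-2=5
Step 5: prey: 30+9-6=33; pred: 5+3-2=6
Step 6: prey: 33+9-7=35; pred: 6+3-2=7
Step 7: prey: 35+10-9=36; pred: 7+4-2=9
Step 8: prey: 36+10-12=34; pred: 9+6-3=12
Step 9: prey: 34+10-16=28; pred: 12+8-4=16
Step 10: prey: 28+8-17=19; pred: 16+8-6=18
Step 11: prey: 19+5-13=11; pred: 18+6-7=17
Max prey = 36 at step 7

Answer: 36 7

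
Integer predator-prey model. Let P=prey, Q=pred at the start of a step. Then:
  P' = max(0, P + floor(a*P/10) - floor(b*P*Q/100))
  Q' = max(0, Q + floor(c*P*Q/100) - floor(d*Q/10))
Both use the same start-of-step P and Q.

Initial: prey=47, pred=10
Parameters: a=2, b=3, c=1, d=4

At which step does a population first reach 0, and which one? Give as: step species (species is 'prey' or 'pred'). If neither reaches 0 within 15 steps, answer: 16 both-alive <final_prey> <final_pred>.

Step 1: prey: 47+9-14=42; pred: 10+4-4=10
Step 2: prey: 42+8-12=38; pred: 10+4-4=10
Step 3: prey: 38+7-11=34; pred: 10+3-4=9
Step 4: prey: 34+6-9=31; pred: 9+3-3=9
Step 5: prey: 31+6-8=29; pred: 9+2-3=8
Step 6: prey: 29+5-6=28; pred: 8+2-3=7
Step 7: prey: 28+5-5=28; pred: 7+1-2=6
Step 8: prey: 28+5-5=28; pred: 6+1-2=5
Step 9: prey: 28+5-4=29; pred: 5+1-2=4
Step 10: prey: 29+5-3=31; pred: 4+1-1=4
Step 11: prey: 31+6-3=34; pred: 4+1-1=4
Step 12: prey: 34+6-4=36; pred: 4+1-1=4
Step 13: prey: 36+7-4=39; pred: 4+1-1=4
Step 14: prey: 39+7-4=42; pred: 4+1-1=4
Step 15: prey: 42+8-5=45; pred: 4+1-1=4
No extinction within 15 steps

Answer: 16 both-alive 45 4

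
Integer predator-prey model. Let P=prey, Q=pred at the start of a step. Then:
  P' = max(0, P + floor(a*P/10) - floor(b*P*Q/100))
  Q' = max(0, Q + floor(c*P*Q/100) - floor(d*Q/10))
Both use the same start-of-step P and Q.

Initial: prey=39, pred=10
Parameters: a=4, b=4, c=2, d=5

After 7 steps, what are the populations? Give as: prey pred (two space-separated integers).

Step 1: prey: 39+15-15=39; pred: 10+7-5=12
Step 2: prey: 39+15-18=36; pred: 12+9-6=15
Step 3: prey: 36+14-21=29; pred: 15+10-7=18
Step 4: prey: 29+11-20=20; pred: 18+10-9=19
Step 5: prey: 20+8-15=13; pred: 19+7-9=17
Step 6: prey: 13+5-8=10; pred: 17+4-8=13
Step 7: prey: 10+4-5=9; pred: 13+2-6=9

Answer: 9 9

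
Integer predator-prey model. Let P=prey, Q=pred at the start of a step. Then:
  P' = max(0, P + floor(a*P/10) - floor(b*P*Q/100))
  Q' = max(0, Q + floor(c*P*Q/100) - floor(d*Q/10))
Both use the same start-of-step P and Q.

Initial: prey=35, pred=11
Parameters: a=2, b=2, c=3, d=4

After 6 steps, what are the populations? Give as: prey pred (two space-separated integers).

Answer: 1 26

Derivation:
Step 1: prey: 35+7-7=35; pred: 11+11-4=18
Step 2: prey: 35+7-12=30; pred: 18+18-7=29
Step 3: prey: 30+6-17=19; pred: 29+26-11=44
Step 4: prey: 19+3-16=6; pred: 44+25-17=52
Step 5: prey: 6+1-6=1; pred: 52+9-20=41
Step 6: prey: 1+0-0=1; pred: 41+1-16=26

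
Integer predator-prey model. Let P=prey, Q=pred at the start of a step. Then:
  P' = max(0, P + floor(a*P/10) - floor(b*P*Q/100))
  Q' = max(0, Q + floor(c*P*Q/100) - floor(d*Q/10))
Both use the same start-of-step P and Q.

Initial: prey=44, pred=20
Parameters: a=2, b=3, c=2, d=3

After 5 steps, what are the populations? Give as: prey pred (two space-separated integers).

Step 1: prey: 44+8-26=26; pred: 20+17-6=31
Step 2: prey: 26+5-24=7; pred: 31+16-9=38
Step 3: prey: 7+1-7=1; pred: 38+5-11=32
Step 4: prey: 1+0-0=1; pred: 32+0-9=23
Step 5: prey: 1+0-0=1; pred: 23+0-6=17

Answer: 1 17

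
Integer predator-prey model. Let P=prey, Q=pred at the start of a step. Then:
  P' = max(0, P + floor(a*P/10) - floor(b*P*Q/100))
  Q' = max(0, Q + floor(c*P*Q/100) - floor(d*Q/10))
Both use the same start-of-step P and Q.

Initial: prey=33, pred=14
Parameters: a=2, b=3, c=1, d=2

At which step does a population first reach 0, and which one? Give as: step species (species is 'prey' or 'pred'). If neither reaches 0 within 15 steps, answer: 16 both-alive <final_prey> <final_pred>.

Step 1: prey: 33+6-13=26; pred: 14+4-2=16
Step 2: prey: 26+5-12=19; pred: 16+4-3=17
Step 3: prey: 19+3-9=13; pred: 17+3-3=17
Step 4: prey: 13+2-6=9; pred: 17+2-3=16
Step 5: prey: 9+1-4=6; pred: 16+1-3=14
Step 6: prey: 6+1-2=5; pred: 14+0-2=12
Step 7: prey: 5+1-1=5; pred: 12+0-2=10
Step 8: prey: 5+1-1=5; pred: 10+0-2=8
Step 9: prey: 5+1-1=5; pred: 8+0-1=7
Step 10: prey: 5+1-1=5; pred: 7+0-1=6
Step 11: prey: 5+1-0=6; pred: 6+0-1=5
Step 12: prey: 6+1-0=7; pred: 5+0-1=4
Step 13: prey: 7+1-0=8; pred: 4+0-0=4
Step 14: prey: 8+1-0=9; pred: 4+0-0=4
Step 15: prey: 9+1-1=9; pred: 4+0-0=4
No extinction within 15 steps

Answer: 16 both-alive 9 4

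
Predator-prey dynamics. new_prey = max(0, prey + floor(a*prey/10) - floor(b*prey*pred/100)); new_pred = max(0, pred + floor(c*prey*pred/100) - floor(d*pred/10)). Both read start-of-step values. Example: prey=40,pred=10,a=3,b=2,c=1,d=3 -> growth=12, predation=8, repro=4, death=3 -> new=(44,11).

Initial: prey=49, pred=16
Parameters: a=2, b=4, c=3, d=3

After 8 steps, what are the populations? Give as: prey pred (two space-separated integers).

Step 1: prey: 49+9-31=27; pred: 16+23-4=35
Step 2: prey: 27+5-37=0; pred: 35+28-10=53
Step 3: prey: 0+0-0=0; pred: 53+0-15=38
Step 4: prey: 0+0-0=0; pred: 38+0-11=27
Step 5: prey: 0+0-0=0; pred: 27+0-8=19
Step 6: prey: 0+0-0=0; pred: 19+0-5=14
Step 7: prey: 0+0-0=0; pred: 14+0-4=10
Step 8: prey: 0+0-0=0; pred: 10+0-3=7

Answer: 0 7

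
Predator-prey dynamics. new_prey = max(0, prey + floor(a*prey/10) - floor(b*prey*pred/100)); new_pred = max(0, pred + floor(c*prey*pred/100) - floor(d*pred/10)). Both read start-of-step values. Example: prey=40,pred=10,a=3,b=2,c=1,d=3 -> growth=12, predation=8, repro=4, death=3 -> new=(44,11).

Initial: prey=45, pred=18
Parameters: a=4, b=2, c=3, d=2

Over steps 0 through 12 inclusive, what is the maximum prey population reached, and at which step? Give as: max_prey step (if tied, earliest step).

Step 1: prey: 45+18-16=47; pred: 18+24-3=39
Step 2: prey: 47+18-36=29; pred: 39+54-7=86
Step 3: prey: 29+11-49=0; pred: 86+74-17=143
Step 4: prey: 0+0-0=0; pred: 143+0-28=115
Step 5: prey: 0+0-0=0; pred: 115+0-23=92
Step 6: prey: 0+0-0=0; pred: 92+0-18=74
Step 7: prey: 0+0-0=0; pred: 74+0-14=60
Step 8: prey: 0+0-0=0; pred: 60+0-12=48
Step 9: prey: 0+0-0=0; pred: 48+0-9=39
Step 10: prey: 0+0-0=0; pred: 39+0-7=32
Step 11: prey: 0+0-0=0; pred: 32+0-6=26
Step 12: prey: 0+0-0=0; pred: 26+0-5=21
Max prey = 47 at step 1

Answer: 47 1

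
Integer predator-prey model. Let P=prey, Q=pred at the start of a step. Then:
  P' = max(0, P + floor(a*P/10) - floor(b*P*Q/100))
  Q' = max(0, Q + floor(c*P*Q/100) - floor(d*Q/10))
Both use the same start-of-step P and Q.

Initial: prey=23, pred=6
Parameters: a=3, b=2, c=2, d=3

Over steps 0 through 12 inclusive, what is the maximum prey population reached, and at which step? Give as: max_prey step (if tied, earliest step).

Answer: 39 4

Derivation:
Step 1: prey: 23+6-2=27; pred: 6+2-1=7
Step 2: prey: 27+8-3=32; pred: 7+3-2=8
Step 3: prey: 32+9-5=36; pred: 8+5-2=11
Step 4: prey: 36+10-7=39; pred: 11+7-3=15
Step 5: prey: 39+11-11=39; pred: 15+11-4=22
Step 6: prey: 39+11-17=33; pred: 22+17-6=33
Step 7: prey: 33+9-21=21; pred: 33+21-9=45
Step 8: prey: 21+6-18=9; pred: 45+18-13=50
Step 9: prey: 9+2-9=2; pred: 50+9-15=44
Step 10: prey: 2+0-1=1; pred: 44+1-13=32
Step 11: prey: 1+0-0=1; pred: 32+0-9=23
Step 12: prey: 1+0-0=1; pred: 23+0-6=17
Max prey = 39 at step 4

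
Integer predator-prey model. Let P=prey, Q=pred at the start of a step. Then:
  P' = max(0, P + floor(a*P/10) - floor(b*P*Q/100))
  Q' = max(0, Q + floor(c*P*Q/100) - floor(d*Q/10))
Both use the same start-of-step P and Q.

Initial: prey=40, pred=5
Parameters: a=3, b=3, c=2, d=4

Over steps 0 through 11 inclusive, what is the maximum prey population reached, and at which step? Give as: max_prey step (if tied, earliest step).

Answer: 50 2

Derivation:
Step 1: prey: 40+12-6=46; pred: 5+4-2=7
Step 2: prey: 46+13-9=50; pred: 7+6-2=11
Step 3: prey: 50+15-16=49; pred: 11+11-4=18
Step 4: prey: 49+14-26=37; pred: 18+17-7=28
Step 5: prey: 37+11-31=17; pred: 28+20-11=37
Step 6: prey: 17+5-18=4; pred: 37+12-14=35
Step 7: prey: 4+1-4=1; pred: 35+2-14=23
Step 8: prey: 1+0-0=1; pred: 23+0-9=14
Step 9: prey: 1+0-0=1; pred: 14+0-5=9
Step 10: prey: 1+0-0=1; pred: 9+0-3=6
Step 11: prey: 1+0-0=1; pred: 6+0-2=4
Max prey = 50 at step 2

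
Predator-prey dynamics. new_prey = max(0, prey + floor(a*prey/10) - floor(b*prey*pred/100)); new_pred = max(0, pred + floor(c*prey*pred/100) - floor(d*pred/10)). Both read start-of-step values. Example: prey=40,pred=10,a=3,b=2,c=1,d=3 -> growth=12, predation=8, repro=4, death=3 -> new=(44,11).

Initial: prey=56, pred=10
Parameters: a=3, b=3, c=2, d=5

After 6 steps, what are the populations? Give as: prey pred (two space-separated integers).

Step 1: prey: 56+16-16=56; pred: 10+11-5=16
Step 2: prey: 56+16-26=46; pred: 16+17-8=25
Step 3: prey: 46+13-34=25; pred: 25+23-12=36
Step 4: prey: 25+7-27=5; pred: 36+18-18=36
Step 5: prey: 5+1-5=1; pred: 36+3-18=21
Step 6: prey: 1+0-0=1; pred: 21+0-10=11

Answer: 1 11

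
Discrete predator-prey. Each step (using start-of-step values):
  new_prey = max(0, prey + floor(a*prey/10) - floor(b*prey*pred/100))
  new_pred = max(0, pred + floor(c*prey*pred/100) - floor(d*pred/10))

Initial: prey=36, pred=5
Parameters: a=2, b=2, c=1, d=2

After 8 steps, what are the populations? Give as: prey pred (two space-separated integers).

Answer: 34 24

Derivation:
Step 1: prey: 36+7-3=40; pred: 5+1-1=5
Step 2: prey: 40+8-4=44; pred: 5+2-1=6
Step 3: prey: 44+8-5=47; pred: 6+2-1=7
Step 4: prey: 47+9-6=50; pred: 7+3-1=9
Step 5: prey: 50+10-9=51; pred: 9+4-1=12
Step 6: prey: 51+10-12=49; pred: 12+6-2=16
Step 7: prey: 49+9-15=43; pred: 16+7-3=20
Step 8: prey: 43+8-17=34; pred: 20+8-4=24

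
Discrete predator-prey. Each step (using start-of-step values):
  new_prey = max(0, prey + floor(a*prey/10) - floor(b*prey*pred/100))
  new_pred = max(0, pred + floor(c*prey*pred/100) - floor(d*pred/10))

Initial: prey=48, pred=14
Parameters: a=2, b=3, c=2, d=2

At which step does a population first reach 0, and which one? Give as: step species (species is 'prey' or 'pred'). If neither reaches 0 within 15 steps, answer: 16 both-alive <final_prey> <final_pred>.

Answer: 4 prey

Derivation:
Step 1: prey: 48+9-20=37; pred: 14+13-2=25
Step 2: prey: 37+7-27=17; pred: 25+18-5=38
Step 3: prey: 17+3-19=1; pred: 38+12-7=43
Step 4: prey: 1+0-1=0; pred: 43+0-8=35
First extinction: prey at step 4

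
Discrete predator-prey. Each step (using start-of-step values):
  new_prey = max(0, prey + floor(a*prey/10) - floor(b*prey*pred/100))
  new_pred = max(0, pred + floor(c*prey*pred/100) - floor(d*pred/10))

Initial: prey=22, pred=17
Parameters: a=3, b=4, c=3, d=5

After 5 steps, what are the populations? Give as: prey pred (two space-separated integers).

Answer: 4 4

Derivation:
Step 1: prey: 22+6-14=14; pred: 17+11-8=20
Step 2: prey: 14+4-11=7; pred: 20+8-10=18
Step 3: prey: 7+2-5=4; pred: 18+3-9=12
Step 4: prey: 4+1-1=4; pred: 12+1-6=7
Step 5: prey: 4+1-1=4; pred: 7+0-3=4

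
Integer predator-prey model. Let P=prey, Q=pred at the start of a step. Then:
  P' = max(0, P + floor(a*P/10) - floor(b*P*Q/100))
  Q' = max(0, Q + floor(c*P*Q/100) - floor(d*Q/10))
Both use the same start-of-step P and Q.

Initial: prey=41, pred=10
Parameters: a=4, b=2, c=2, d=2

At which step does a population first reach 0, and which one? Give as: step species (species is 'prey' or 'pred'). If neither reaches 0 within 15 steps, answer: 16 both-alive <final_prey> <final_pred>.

Step 1: prey: 41+16-8=49; pred: 10+8-2=16
Step 2: prey: 49+19-15=53; pred: 16+15-3=28
Step 3: prey: 53+21-29=45; pred: 28+29-5=52
Step 4: prey: 45+18-46=17; pred: 52+46-10=88
Step 5: prey: 17+6-29=0; pred: 88+29-17=100
First extinction: prey at step 5

Answer: 5 prey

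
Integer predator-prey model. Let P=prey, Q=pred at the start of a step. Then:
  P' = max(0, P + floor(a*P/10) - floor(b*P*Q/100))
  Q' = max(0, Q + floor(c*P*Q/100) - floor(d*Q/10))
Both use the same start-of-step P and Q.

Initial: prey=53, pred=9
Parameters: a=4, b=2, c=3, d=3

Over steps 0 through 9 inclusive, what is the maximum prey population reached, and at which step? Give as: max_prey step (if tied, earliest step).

Step 1: prey: 53+21-9=65; pred: 9+14-2=21
Step 2: prey: 65+26-27=64; pred: 21+40-6=55
Step 3: prey: 64+25-70=19; pred: 55+105-16=144
Step 4: prey: 19+7-54=0; pred: 144+82-43=183
Step 5: prey: 0+0-0=0; pred: 183+0-54=129
Step 6: prey: 0+0-0=0; pred: 129+0-38=91
Step 7: prey: 0+0-0=0; pred: 91+0-27=64
Step 8: prey: 0+0-0=0; pred: 64+0-19=45
Step 9: prey: 0+0-0=0; pred: 45+0-13=32
Max prey = 65 at step 1

Answer: 65 1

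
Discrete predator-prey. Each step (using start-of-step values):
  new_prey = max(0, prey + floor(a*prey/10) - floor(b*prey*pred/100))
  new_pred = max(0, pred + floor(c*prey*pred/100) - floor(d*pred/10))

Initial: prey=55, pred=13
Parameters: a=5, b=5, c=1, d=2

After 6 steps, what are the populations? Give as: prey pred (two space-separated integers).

Answer: 1 15

Derivation:
Step 1: prey: 55+27-35=47; pred: 13+7-2=18
Step 2: prey: 47+23-42=28; pred: 18+8-3=23
Step 3: prey: 28+14-32=10; pred: 23+6-4=25
Step 4: prey: 10+5-12=3; pred: 25+2-5=22
Step 5: prey: 3+1-3=1; pred: 22+0-4=18
Step 6: prey: 1+0-0=1; pred: 18+0-3=15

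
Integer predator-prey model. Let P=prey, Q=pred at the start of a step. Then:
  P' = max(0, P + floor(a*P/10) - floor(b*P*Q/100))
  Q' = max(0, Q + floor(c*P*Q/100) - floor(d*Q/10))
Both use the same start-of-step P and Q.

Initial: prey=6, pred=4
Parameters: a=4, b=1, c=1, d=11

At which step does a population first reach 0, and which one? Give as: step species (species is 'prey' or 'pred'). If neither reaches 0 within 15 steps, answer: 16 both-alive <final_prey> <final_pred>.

Step 1: prey: 6+2-0=8; pred: 4+0-4=0
First extinction: pred at step 1

Answer: 1 pred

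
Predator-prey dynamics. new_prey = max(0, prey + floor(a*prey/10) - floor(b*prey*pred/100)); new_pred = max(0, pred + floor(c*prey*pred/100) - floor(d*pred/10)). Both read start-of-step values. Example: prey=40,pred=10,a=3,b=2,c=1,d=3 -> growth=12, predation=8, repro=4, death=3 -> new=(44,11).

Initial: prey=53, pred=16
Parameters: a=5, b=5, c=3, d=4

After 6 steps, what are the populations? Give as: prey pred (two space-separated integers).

Answer: 0 9

Derivation:
Step 1: prey: 53+26-42=37; pred: 16+25-6=35
Step 2: prey: 37+18-64=0; pred: 35+38-14=59
Step 3: prey: 0+0-0=0; pred: 59+0-23=36
Step 4: prey: 0+0-0=0; pred: 36+0-14=22
Step 5: prey: 0+0-0=0; pred: 22+0-8=14
Step 6: prey: 0+0-0=0; pred: 14+0-5=9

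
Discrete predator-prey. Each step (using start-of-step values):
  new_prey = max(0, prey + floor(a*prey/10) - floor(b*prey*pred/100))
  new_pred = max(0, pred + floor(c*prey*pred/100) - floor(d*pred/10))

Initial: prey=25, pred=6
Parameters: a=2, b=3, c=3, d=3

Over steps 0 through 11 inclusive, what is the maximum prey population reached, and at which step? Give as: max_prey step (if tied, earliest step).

Answer: 26 1

Derivation:
Step 1: prey: 25+5-4=26; pred: 6+4-1=9
Step 2: prey: 26+5-7=24; pred: 9+7-2=14
Step 3: prey: 24+4-10=18; pred: 14+10-4=20
Step 4: prey: 18+3-10=11; pred: 20+10-6=24
Step 5: prey: 11+2-7=6; pred: 24+7-7=24
Step 6: prey: 6+1-4=3; pred: 24+4-7=21
Step 7: prey: 3+0-1=2; pred: 21+1-6=16
Step 8: prey: 2+0-0=2; pred: 16+0-4=12
Step 9: prey: 2+0-0=2; pred: 12+0-3=9
Step 10: prey: 2+0-0=2; pred: 9+0-2=7
Step 11: prey: 2+0-0=2; pred: 7+0-2=5
Max prey = 26 at step 1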